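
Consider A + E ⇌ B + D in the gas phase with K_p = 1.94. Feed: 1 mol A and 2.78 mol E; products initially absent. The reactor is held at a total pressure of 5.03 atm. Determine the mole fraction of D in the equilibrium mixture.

y_D = 0.217

Take 1 mol A as basis and let X be its fractional conversion, so ξ = X.
Species balance: n_A = 1 − X; n_E = 2.78 − X; n_B = X; n_D = X.
Total moles n_T = 3.78 (Δν = 0, constant).
Mole fractions y_i = n_i/n_T; K_p = p_B p_D / (p_A p_E) with p_i = y_i·P.
Equating to 1.94 and solving on 0 < X < 1: X = 0.822.
Then n_D = 0.822, n_T = 3.78, so y_D = 0.217.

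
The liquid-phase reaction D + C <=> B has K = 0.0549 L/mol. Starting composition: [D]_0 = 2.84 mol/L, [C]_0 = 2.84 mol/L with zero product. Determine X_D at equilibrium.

X = 0.121

Let X = conversion of D; extent ξ = 2.84·X mol/L.
Concentrations: [D] = 2.84 − 2.84X; [C] = 2.84 − 2.84X; [B] = 2.84X.
K = [B] / ([D] [C]).
Setting equal to 0.0549 and solving for X on (0,1) gives X = 0.121.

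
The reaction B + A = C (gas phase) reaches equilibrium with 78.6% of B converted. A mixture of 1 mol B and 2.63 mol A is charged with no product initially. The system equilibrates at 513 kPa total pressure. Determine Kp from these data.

Let X = conversion of B (basis 1 mol B); extent of reaction ξ = X.
Moles: n_B = 1 − X; n_A = 2.63 − X; n_C = X.
n_T = Σnᵢ = 3.63 − X.
At X = 0.786: n_B = 0.214, n_A = 1.84, n_C = 0.786, n_T = 2.84.
p_i = (n_i/n_T)·P. Kp = p_C / (p_B p_A) = 0.011 kPa^-1.

Kp = 0.011 kPa^-1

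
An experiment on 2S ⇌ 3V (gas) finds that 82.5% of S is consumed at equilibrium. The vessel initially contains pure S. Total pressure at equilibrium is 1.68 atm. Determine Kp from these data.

Take 1 mol S as basis and let X be its fractional conversion, so ξ = 0.5X.
Species balance: n_S = 1 − X; n_V = 1.5X.
Summing: n_T = 1 + 0.5X.
At X = 0.825: n_S = 0.175, n_V = 1.24, n_T = 1.41.
p_i = (n_i/n_T)·P. Kp = p_V^3 / (p_S^2) = 73.6 atm.

Kp = 73.6 atm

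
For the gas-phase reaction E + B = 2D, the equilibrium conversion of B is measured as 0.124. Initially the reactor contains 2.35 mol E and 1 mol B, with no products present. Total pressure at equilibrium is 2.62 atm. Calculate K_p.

K_p = 0.0315

Let X = conversion of B (basis 1 mol B); extent of reaction ξ = X.
Moles: n_E = 2.35 − X; n_B = 1 − X; n_D = 2X.
Total moles n_T = 3.35 (Δν = 0, constant).
At X = 0.124: n_E = 2.23, n_B = 0.876, n_D = 0.248, n_T = 3.35.
p_i = (n_i/n_T)·P. K_p = p_D^2 / (p_E p_B) = 0.0315.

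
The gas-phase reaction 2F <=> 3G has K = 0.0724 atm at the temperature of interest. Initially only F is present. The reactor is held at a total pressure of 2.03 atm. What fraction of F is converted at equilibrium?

X = 0.196

Take 1 mol F as basis and let X be its fractional conversion, so ξ = 0.5X.
At extent ξ: n_F = 1 − X; n_G = 1.5X.
Total moles n_T = 1 + 0.5X.
Mole fractions y_i = n_i/n_T; K = p_G^3 / (p_F^2) with p_i = y_i·P.
This yields a degree-3 equation in X; solving on (0,1), X = 0.196.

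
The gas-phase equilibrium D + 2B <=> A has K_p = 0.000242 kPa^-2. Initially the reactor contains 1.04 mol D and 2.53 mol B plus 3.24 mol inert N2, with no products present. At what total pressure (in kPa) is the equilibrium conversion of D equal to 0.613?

P = 357 kPa

Take 1.04 mol D as basis and let X be its fractional conversion, so ξ = 1.04X.
Moles: n_D = 1.04 − 1.04X; n_B = 2.53 − 2.08X; n_A = 1.04X; n_I = 3.24 (inert).
Summing: n_T = 6.81 − 2.08X.
K_p = p_A / (p_D p_B^2) with p_i = (n_i/n_T)·P.
At X = 0.613: the mole-fraction product g(X) = Π y_i^ν_i = 30.81. Since K_p = g(X)·P^{-2}, P = (g/K_p)^(1/2) = (30.81/0.000242)^(1/2) = 357 kPa.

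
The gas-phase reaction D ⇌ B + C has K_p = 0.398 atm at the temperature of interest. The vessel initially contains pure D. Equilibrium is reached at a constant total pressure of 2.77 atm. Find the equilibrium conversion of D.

X = 0.354

Let X = conversion of D (basis 1 mol D); extent of reaction ξ = X.
Moles: n_D = 1 − X; n_B = X; n_C = X.
Total moles n_T = 1 + X.
Mole fractions y_i = n_i/n_T; K_p = p_B p_C / (p_D) with p_i = y_i·P.
Substituting and setting equal to 0.398 atm gives a polynomial in X; the root in (0,1) is X = 0.354.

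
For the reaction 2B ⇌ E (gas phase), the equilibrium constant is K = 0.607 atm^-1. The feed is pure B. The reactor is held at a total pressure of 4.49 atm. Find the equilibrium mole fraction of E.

y_E = 0.551

Let X = conversion of B (basis 1 mol B); extent of reaction ξ = 0.5X.
Species balance: n_B = 1 − X; n_E = 0.5X.
n_T = Σnᵢ = 1 − 0.5X.
With p_i = (n_i/n_T)P, K = p_E / (p_B^2).
Substituting and setting equal to 0.607 atm^-1 gives a polynomial in X; the root in (0,1) is X = 0.710.
Then n_E = 0.355, n_T = 0.645, so y_E = 0.551.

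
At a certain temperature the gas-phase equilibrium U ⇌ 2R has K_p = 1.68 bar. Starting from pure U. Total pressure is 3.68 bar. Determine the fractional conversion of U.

Take 1 mol U as basis and let X be its fractional conversion, so ξ = X.
Mole table: n_U = 1 − X; n_R = 2X.
n_T = Σnᵢ = 1 + X.
Mole fractions y_i = n_i/n_T; K_p = p_R^2 / (p_U) with p_i = y_i·P.
This yields a degree-2 equation in X; solving on (0,1), X = 0.320.

X = 0.320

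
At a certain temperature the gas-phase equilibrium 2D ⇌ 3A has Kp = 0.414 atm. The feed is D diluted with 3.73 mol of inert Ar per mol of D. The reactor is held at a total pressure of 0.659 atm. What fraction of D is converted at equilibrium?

Let X = conversion of D (basis 1 mol D); extent of reaction ξ = 0.5X.
Mole table: n_D = 1 − X; n_A = 1.5X; n_I = 3.73 (inert).
n_T = Σnᵢ = 4.73 + 0.5X.
Mole fractions y_i = n_i/n_T; Kp = p_A^3 / (p_D^2) with p_i = y_i·P.
This yields a degree-3 equation in X; solving on (0,1), X = 0.563.

X = 0.563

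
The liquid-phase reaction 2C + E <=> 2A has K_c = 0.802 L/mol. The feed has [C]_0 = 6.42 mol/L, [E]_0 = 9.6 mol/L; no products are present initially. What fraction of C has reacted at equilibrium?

X = 0.708

Let X = conversion of C; extent ξ = 6.42X/2 mol/L.
Concentrations: [C] = 6.42 − 6.42X; [E] = 9.6 − 3.21X; [A] = 6.42X.
K_c = [A]^2 / ([C]^2 [E]).
This equals 0.802 at X = 0.708 (the root in 0 < X < 1).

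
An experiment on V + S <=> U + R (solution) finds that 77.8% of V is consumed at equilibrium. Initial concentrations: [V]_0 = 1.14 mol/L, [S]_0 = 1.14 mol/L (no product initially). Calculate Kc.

Kc = 12.3

Let X = conversion of V.
Concentrations: [V] = 1.14 − 1.14X; [S] = 1.14 − 1.14X; [U] = 1.14X; [R] = 1.14X.
At X = 0.778: [V] = 0.253, [S] = 0.253, [U] = 0.887, [R] = 0.887.
Kc = [U] [R] / ([V] [S]) = 12.3.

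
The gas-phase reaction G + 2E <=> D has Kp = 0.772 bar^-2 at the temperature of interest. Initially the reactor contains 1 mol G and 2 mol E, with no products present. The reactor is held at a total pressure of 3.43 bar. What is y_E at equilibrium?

y_E = 0.428

Let X = conversion of G (basis 1 mol G); extent of reaction ξ = X.
Mole table: n_G = 1 − X; n_E = 2 − 2X; n_D = X.
Total moles n_T = 3 − 2X.
y_i = n_i/n_T, p_i = y_i·P. Kp = p_D / (p_G p_E^2).
Setting this equal to 0.772 bar^-2 and taking the physical root (0 < X < 1) gives X = 0.625.
Then n_E = 0.75, n_T = 1.75, so y_E = 0.428.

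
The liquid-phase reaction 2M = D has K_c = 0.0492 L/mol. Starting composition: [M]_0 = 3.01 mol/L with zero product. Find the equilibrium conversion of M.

X = 0.193

Let X = conversion of M; extent ξ = 3.01X/2 mol/L.
Concentrations: [M] = 3.01 − 3.01X; [D] = 1.5X.
K_c = [D] / ([M]^2).
Solving K_c = 0.0492 for X ∈ (0,1): X = 0.193.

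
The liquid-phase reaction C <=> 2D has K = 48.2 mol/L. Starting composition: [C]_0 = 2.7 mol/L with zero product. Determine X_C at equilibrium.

X = 0.841

Let X = conversion of C; extent ξ = 2.7·X mol/L.
Concentrations: [C] = 2.7 − 2.7X; [D] = 5.4X.
K = [D]^2 / ([C]).
Equating to 48.2 mol/L: the physical root is X = 0.841.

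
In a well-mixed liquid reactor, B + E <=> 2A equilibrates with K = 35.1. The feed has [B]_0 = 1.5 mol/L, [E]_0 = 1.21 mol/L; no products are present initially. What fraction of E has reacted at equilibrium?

Let X = conversion of E; extent ξ = 1.21·X mol/L.
Concentrations: [B] = 1.5 − 1.21X; [E] = 1.21 − 1.21X; [A] = 2.42X.
K = [A]^2 / ([B] [E]).
Setting equal to 35.1 and solving for X on (0,1) gives X = 0.819.

X = 0.819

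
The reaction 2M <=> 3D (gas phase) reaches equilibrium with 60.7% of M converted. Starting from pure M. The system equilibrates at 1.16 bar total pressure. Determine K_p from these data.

Let X = conversion of M (basis 1 mol M); extent of reaction ξ = 0.5X.
Moles: n_M = 1 − X; n_D = 1.5X.
Summing: n_T = 1 + 0.5X.
At X = 0.607: n_M = 0.393, n_D = 0.91, n_T = 1.3.
p_i = (n_i/n_T)·P. K_p = p_D^3 / (p_M^2) = 4.35 bar.

K_p = 4.35 bar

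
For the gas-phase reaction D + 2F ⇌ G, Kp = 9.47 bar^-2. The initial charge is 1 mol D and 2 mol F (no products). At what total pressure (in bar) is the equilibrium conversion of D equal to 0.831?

Basis: 1 mol D initially; let X = conversion of D. Extent ξ = X.
Mole table: n_D = 1 − X; n_F = 2 − 2X; n_G = X.
Summing: n_T = 3 − 2X.
Kp = p_G / (p_D p_F^2) with p_i = (n_i/n_T)·P.
At X = 0.831: the mole-fraction product g(X) = Π y_i^ν_i = 77.05. Since Kp = g(X)·P^{-2}, P = (g/Kp)^(1/2) = (77.05/9.47)^(1/2) = 2.85 bar.

P = 2.85 bar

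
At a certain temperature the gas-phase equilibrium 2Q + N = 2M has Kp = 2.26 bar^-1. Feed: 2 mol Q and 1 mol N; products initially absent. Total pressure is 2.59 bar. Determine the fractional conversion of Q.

Basis: 2 mol Q initially; let X = conversion of Q. Extent ξ = X.
Moles: n_Q = 2 − 2X; n_N = 1 − X; n_M = 2X.
Summing: n_T = 3 − X.
Mole fractions y_i = n_i/n_T; Kp = p_M^2 / (p_Q^2 p_N) with p_i = y_i·P.
Equating to 2.26 bar^-1 and solving on 0 < X < 1: X = 0.516.

X = 0.516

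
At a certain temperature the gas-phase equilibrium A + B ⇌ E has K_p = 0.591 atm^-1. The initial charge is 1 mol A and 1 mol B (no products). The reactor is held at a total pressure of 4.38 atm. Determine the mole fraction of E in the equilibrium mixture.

y_E = 0.309

Basis: 1 mol A initially; let X = conversion of A. Extent ξ = X.
Moles: n_A = 1 − X; n_B = 1 − X; n_E = X.
Summing: n_T = 2 − X.
Mole fractions y_i = n_i/n_T; K_p = p_E / (p_A p_B) with p_i = y_i·P.
Setting this equal to 0.591 atm^-1 and taking the physical root (0 < X < 1) gives X = 0.472.
Then n_E = 0.472, n_T = 1.53, so y_E = 0.309.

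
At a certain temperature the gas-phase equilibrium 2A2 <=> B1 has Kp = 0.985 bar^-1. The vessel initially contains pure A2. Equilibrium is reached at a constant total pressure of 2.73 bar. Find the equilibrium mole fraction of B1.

Take 1 mol A2 as basis and let X be its fractional conversion, so ξ = 0.5X.
Species balance: n_A2 = 1 − X; n_B1 = 0.5X.
n_T = Σnᵢ = 1 − 0.5X.
y_i = n_i/n_T, p_i = y_i·P. Kp = p_B1 / (p_A2^2).
Equating to 0.985 bar^-1 and solving on 0 < X < 1: X = 0.708.
Then n_B1 = 0.354, n_T = 0.646, so y_B1 = 0.548.

y_B1 = 0.548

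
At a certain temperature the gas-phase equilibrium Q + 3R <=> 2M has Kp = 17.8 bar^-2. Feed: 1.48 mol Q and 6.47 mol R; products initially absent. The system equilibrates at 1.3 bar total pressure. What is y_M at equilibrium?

y_M = 0.440

Take 1.48 mol Q as basis and let X be its fractional conversion, so ξ = 1.48X.
Moles: n_Q = 1.48 − 1.48X; n_R = 6.47 − 4.44X; n_M = 2.96X.
Total moles n_T = 7.95 − 2.96X.
With p_i = (n_i/n_T)P, Kp = p_M^2 / (p_Q p_R^3).
Setting this equal to 17.8 bar^-2 and taking the physical root (0 < X < 1) gives X = 0.821.
Then n_M = 2.43, n_T = 5.52, so y_M = 0.440.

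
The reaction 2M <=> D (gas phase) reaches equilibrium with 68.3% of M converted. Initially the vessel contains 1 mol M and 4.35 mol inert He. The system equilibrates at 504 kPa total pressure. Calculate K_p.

K_p = 0.0338 kPa^-1

Basis: 1 mol M initially; let X = conversion of M. Extent ξ = 0.5X.
Species balance: n_M = 1 − X; n_D = 0.5X; n_I = 4.35 (inert).
Summing: n_T = 5.35 − 0.5X.
At X = 0.683: n_M = 0.317, n_D = 0.342, n_T = 5.01.
p_i = (n_i/n_T)·P. K_p = p_D / (p_M^2) = 0.0338 kPa^-1.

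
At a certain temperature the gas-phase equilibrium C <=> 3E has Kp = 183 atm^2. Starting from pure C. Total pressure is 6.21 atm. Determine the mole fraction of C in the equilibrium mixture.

Take 1 mol C as basis and let X be its fractional conversion, so ξ = X.
At extent ξ: n_C = 1 − X; n_E = 3X.
n_T = Σnᵢ = 1 + 2X.
Mole fractions y_i = n_i/n_T; Kp = p_E^3 / (p_C) with p_i = y_i·P.
Substituting and setting equal to 183 atm^2 gives a polynomial in X; the root in (0,1) is X = 0.679.
Then n_C = 0.321, n_T = 2.36, so y_C = 0.136.

y_C = 0.136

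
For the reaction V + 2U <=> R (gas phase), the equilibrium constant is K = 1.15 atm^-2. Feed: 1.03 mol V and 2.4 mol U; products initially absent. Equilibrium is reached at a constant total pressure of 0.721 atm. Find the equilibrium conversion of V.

Basis: 1.03 mol V initially; let X = conversion of V. Extent ξ = 1.03X.
Moles: n_V = 1.03 − 1.03X; n_U = 2.4 − 2.06X; n_R = 1.03X.
Total moles n_T = 3.43 − 2.06X.
With p_i = (n_i/n_T)P, K = p_R / (p_V p_U^2).
Substituting and setting equal to 1.15 atm^-2 gives a polynomial in X; the root in (0,1) is X = 0.205.

X = 0.205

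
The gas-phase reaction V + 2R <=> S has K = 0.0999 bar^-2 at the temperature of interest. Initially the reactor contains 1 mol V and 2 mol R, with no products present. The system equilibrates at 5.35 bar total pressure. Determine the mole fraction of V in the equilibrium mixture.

Basis: 1 mol V initially; let X = conversion of V. Extent ξ = X.
At extent ξ: n_V = 1 − X; n_R = 2 − 2X; n_S = X.
Summing: n_T = 3 − 2X.
Mole fractions y_i = n_i/n_T; K = p_S / (p_V p_R^2) with p_i = y_i·P.
Setting this equal to 0.0999 bar^-2 and taking the physical root (0 < X < 1) gives X = 0.443.
Then n_V = 0.557, n_T = 2.11, so y_V = 0.264.

y_V = 0.264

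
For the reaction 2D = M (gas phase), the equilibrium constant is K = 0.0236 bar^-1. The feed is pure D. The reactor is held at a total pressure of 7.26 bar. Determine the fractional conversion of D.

X = 0.230

Take 1 mol D as basis and let X be its fractional conversion, so ξ = 0.5X.
Species balance: n_D = 1 − X; n_M = 0.5X.
Summing: n_T = 1 − 0.5X.
y_i = n_i/n_T, p_i = y_i·P. K = p_M / (p_D^2).
Substituting and setting equal to 0.0236 bar^-1 gives a polynomial in X; the root in (0,1) is X = 0.230.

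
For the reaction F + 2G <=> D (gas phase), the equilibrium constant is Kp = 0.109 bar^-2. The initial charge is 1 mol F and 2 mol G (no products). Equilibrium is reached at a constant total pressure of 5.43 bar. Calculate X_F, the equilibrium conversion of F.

X = 0.463

Basis: 1 mol F initially; let X = conversion of F. Extent ξ = X.
Species balance: n_F = 1 − X; n_G = 2 − 2X; n_D = X.
Total moles n_T = 3 − 2X.
With p_i = (n_i/n_T)P, Kp = p_D / (p_F p_G^2).
Equating to 0.109 bar^-2 and solving on 0 < X < 1: X = 0.463.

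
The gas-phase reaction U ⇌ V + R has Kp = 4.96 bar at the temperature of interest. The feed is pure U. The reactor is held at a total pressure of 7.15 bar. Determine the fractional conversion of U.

Basis: 1 mol U initially; let X = conversion of U. Extent ξ = X.
Mole table: n_U = 1 − X; n_V = X; n_R = X.
Total moles n_T = 1 + X.
Mole fractions y_i = n_i/n_T; Kp = p_V p_R / (p_U) with p_i = y_i·P.
Substituting and setting equal to 4.96 bar gives a polynomial in X; the root in (0,1) is X = 0.640.

X = 0.640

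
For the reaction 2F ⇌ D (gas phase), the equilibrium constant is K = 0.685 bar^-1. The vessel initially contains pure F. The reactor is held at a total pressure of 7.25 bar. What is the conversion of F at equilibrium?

X = 0.781

Take 1 mol F as basis and let X be its fractional conversion, so ξ = 0.5X.
Species balance: n_F = 1 − X; n_D = 0.5X.
Summing: n_T = 1 − 0.5X.
Mole fractions y_i = n_i/n_T; K = p_D / (p_F^2) with p_i = y_i·P.
Substituting and setting equal to 0.685 bar^-1 gives a polynomial in X; the root in (0,1) is X = 0.781.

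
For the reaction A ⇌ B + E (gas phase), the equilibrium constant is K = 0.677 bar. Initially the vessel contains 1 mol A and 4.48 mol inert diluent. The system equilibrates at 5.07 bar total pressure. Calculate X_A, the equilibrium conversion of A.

Take 1 mol A as basis and let X be its fractional conversion, so ξ = X.
Species balance: n_A = 1 − X; n_B = X; n_E = X; n_I = 4.48 (inert).
Total moles n_T = 5.48 + X.
With p_i = (n_i/n_T)P, K = p_B p_E / (p_A).
Substituting and setting equal to 0.677 bar gives a polynomial in X; the root in (0,1) is X = 0.582.

X = 0.582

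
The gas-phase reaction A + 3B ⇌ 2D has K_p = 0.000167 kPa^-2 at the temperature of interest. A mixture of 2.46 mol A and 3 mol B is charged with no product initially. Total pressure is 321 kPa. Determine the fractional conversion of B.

X = 0.668

Basis: 3 mol B initially; let X = conversion of B. Extent ξ = X.
Species balance: n_A = 2.46 − X; n_B = 3 − 3X; n_D = 2X.
Total moles n_T = 5.46 − 2X.
With p_i = (n_i/n_T)P, K_p = p_D^2 / (p_A p_B^3).
Setting this equal to 0.000167 kPa^-2 and taking the physical root (0 < X < 1) gives X = 0.668.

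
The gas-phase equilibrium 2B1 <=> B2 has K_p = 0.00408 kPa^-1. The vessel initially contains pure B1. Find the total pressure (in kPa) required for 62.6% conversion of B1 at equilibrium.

P = 377 kPa

Basis: 1 mol B1 initially; let X = conversion of B1. Extent ξ = 0.5X.
Moles: n_B1 = 1 − X; n_B2 = 0.5X.
Summing: n_T = 1 − 0.5X.
K_p = p_B2 / (p_B1^2) with p_i = (n_i/n_T)·P.
At X = 0.626: the mole-fraction product g(X) = Π y_i^ν_i = 1.537. Since K_p = g(X)·P^{-1}, P = (g/K_p)^(1/1) = (1.537/0.00408)^(1/1) = 377 kPa.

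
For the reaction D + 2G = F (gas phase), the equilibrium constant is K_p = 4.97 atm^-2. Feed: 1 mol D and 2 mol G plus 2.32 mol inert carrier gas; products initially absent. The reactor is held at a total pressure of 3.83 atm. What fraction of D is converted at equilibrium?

X = 0.669

Take 1 mol D as basis and let X be its fractional conversion, so ξ = X.
Moles: n_D = 1 − X; n_G = 2 − 2X; n_F = X; n_I = 2.32 (inert).
n_T = Σnᵢ = 5.32 − 2X.
Mole fractions y_i = n_i/n_T; K_p = p_F / (p_D p_G^2) with p_i = y_i·P.
Equating to 4.97 atm^-2 and solving on 0 < X < 1: X = 0.669.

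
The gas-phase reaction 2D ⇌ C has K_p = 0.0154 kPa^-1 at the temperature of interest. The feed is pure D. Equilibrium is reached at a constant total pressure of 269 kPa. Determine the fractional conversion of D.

X = 0.761

Take 1 mol D as basis and let X be its fractional conversion, so ξ = 0.5X.
Species balance: n_D = 1 − X; n_C = 0.5X.
n_T = Σnᵢ = 1 − 0.5X.
Mole fractions y_i = n_i/n_T; K_p = p_C / (p_D^2) with p_i = y_i·P.
Equating to 0.0154 kPa^-1 and solving on 0 < X < 1: X = 0.761.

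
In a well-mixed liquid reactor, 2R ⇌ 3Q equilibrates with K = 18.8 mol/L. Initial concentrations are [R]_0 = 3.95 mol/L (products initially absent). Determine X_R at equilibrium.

X = 0.604

Let X = conversion of R; extent ξ = 3.95X/2 mol/L.
Concentrations: [R] = 3.95 − 3.95X; [Q] = 5.93X.
K = [Q]^3 / ([R]^2).
Equating to 18.8 mol/L: the physical root is X = 0.604.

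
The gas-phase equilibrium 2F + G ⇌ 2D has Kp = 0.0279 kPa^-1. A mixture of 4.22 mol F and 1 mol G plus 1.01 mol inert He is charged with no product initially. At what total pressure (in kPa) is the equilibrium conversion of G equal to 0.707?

P = 172 kPa

Take 1 mol G as basis and let X be its fractional conversion, so ξ = X.
At extent ξ: n_F = 4.22 − 2X; n_G = 1 − X; n_D = 2X; n_I = 1.01 (inert).
Summing: n_T = 6.23 − X.
Kp = p_D^2 / (p_F^2 p_G) with p_i = (n_i/n_T)·P.
At X = 0.707: the mole-fraction product g(X) = Π y_i^ν_i = 4.787. Since Kp = g(X)·P^{-1}, P = (g/Kp)^(1/1) = (4.787/0.0279)^(1/1) = 172 kPa.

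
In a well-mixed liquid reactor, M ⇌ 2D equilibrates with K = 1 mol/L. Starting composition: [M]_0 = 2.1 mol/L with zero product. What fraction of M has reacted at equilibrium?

X = 0.291

Let X = conversion of M; extent ξ = 2.1·X mol/L.
Concentrations: [M] = 2.1 − 2.1X; [D] = 4.2X.
K = [D]^2 / ([M]).
Solving K = 1 for X ∈ (0,1): X = 0.291.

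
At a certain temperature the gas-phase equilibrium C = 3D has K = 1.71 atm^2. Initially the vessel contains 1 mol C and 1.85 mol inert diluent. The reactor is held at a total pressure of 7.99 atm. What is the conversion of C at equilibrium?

Let X = conversion of C (basis 1 mol C); extent of reaction ξ = X.
At extent ξ: n_C = 1 − X; n_D = 3X; n_I = 1.85 (inert).
Total moles n_T = 2.85 + 2X.
Mole fractions y_i = n_i/n_T; K = p_D^3 / (p_C) with p_i = y_i·P.
Equating to 1.71 atm^2 and solving on 0 < X < 1: X = 0.203.

X = 0.203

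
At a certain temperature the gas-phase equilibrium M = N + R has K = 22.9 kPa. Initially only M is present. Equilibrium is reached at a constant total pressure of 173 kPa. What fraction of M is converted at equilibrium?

X = 0.342

Basis: 1 mol M initially; let X = conversion of M. Extent ξ = X.
Moles: n_M = 1 − X; n_N = X; n_R = X.
Total moles n_T = 1 + X.
y_i = n_i/n_T, p_i = y_i·P. K = p_N p_R / (p_M).
Equating to 22.9 kPa and solving on 0 < X < 1: X = 0.342.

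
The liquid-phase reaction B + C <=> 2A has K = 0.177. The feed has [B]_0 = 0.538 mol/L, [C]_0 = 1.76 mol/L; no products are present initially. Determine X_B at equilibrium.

X = 0.303

Let X = conversion of B; extent ξ = 0.538·X mol/L.
Concentrations: [B] = 0.538 − 0.538X; [C] = 1.76 − 0.538X; [A] = 1.08X.
K = [A]^2 / ([B] [C]).
This equals 0.177 at X = 0.303 (the root in 0 < X < 1).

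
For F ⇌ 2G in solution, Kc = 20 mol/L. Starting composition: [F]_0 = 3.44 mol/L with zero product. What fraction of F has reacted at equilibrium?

Let X = conversion of F; extent ξ = 3.44·X mol/L.
Concentrations: [F] = 3.44 − 3.44X; [G] = 6.88X.
Kc = [G]^2 / ([F]).
Equating to 20 mol/L: the physical root is X = 0.681.

X = 0.681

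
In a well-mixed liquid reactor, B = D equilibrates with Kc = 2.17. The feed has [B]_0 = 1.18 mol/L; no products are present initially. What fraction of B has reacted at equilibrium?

Let X = conversion of B; extent ξ = 1.18·X mol/L.
Concentrations: [B] = 1.18 − 1.18X; [D] = 1.18X.
Kc = [D] / ([B]).
This equals 2.17 at X = 0.685 (the root in 0 < X < 1).

X = 0.685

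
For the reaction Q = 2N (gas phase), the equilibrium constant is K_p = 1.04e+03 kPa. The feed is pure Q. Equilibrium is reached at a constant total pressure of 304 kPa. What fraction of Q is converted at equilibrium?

X = 0.679

Take 1 mol Q as basis and let X be its fractional conversion, so ξ = X.
Moles: n_Q = 1 − X; n_N = 2X.
Total moles n_T = 1 + X.
With p_i = (n_i/n_T)P, K_p = p_N^2 / (p_Q).
Setting this equal to 1.04e+03 kPa and taking the physical root (0 < X < 1) gives X = 0.679.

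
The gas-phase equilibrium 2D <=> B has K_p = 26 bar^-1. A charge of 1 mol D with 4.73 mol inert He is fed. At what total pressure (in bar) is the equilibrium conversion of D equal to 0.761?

Take 1 mol D as basis and let X be its fractional conversion, so ξ = 0.5X.
At extent ξ: n_D = 1 − X; n_B = 0.5X; n_I = 4.73 (inert).
n_T = Σnᵢ = 5.73 − 0.5X.
K_p = p_B / (p_D^2) with p_i = (n_i/n_T)·P.
At X = 0.761: the mole-fraction product g(X) = Π y_i^ν_i = 35.63. Since K_p = g(X)·P^{-1}, P = (g/K_p)^(1/1) = (35.63/26)^(1/1) = 1.37 bar.

P = 1.37 bar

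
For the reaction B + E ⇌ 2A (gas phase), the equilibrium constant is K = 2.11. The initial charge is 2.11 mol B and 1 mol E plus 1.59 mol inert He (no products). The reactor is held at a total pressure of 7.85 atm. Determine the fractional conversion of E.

X = 0.581

Let X = conversion of E (basis 1 mol E); extent of reaction ξ = X.
Moles: n_B = 2.11 − X; n_E = 1 − X; n_A = 2X; n_I = 1.59 (inert).
Total moles n_T = 4.7 (Δν = 0, constant).
With p_i = (n_i/n_T)P, K = p_A^2 / (p_B p_E).
Substituting and setting equal to 2.11 gives a polynomial in X; the root in (0,1) is X = 0.581.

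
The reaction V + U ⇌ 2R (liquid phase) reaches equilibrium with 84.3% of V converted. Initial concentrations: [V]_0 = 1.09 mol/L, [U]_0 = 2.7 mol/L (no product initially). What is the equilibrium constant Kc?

Kc = 11.1

Let X = conversion of V.
Concentrations: [V] = 1.09 − 1.09X; [U] = 2.7 − 1.09X; [R] = 2.18X.
At X = 0.843: [V] = 0.171, [U] = 1.78, [R] = 1.84.
Kc = [R]^2 / ([V] [U]) = 11.1.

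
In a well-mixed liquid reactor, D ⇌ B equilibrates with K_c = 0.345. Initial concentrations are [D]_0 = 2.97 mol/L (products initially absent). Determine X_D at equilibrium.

X = 0.257

Let X = conversion of D; extent ξ = 2.97·X mol/L.
Concentrations: [D] = 2.97 − 2.97X; [B] = 2.97X.
K_c = [B] / ([D]).
Setting equal to 0.345 and solving for X on (0,1) gives X = 0.257.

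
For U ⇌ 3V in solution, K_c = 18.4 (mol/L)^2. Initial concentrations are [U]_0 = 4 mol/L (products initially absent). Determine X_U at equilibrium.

X = 0.309

Let X = conversion of U; extent ξ = 4·X mol/L.
Concentrations: [U] = 4 − 4X; [V] = 12X.
K_c = [V]^3 / ([U]).
Equating to 18.4 (mol/L)^2: the physical root is X = 0.309.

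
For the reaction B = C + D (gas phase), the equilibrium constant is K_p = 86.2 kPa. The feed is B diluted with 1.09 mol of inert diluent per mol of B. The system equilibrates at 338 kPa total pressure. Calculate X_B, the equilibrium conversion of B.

X = 0.550

Take 1 mol B as basis and let X be its fractional conversion, so ξ = X.
At extent ξ: n_B = 1 − X; n_C = X; n_D = X; n_I = 1.09 (inert).
Summing: n_T = 2.09 + X.
y_i = n_i/n_T, p_i = y_i·P. K_p = p_C p_D / (p_B).
This yields a degree-2 equation in X; solving on (0,1), X = 0.550.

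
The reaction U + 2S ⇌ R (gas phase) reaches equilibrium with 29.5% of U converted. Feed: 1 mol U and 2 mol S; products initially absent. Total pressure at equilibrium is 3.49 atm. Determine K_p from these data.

Take 1 mol U as basis and let X be its fractional conversion, so ξ = X.
Moles: n_U = 1 − X; n_S = 2 − 2X; n_R = X.
Total moles n_T = 3 − 2X.
At X = 0.295: n_U = 0.705, n_S = 1.41, n_R = 0.295, n_T = 2.41.
p_i = (n_i/n_T)·P. K_p = p_R / (p_U p_S^2) = 0.1 atm^-2.

K_p = 0.1 atm^-2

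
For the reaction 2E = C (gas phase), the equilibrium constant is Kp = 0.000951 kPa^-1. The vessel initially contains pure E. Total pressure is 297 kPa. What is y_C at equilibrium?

y_C = 0.187

Basis: 1 mol E initially; let X = conversion of E. Extent ξ = 0.5X.
Mole table: n_E = 1 − X; n_C = 0.5X.
n_T = Σnᵢ = 1 − 0.5X.
With p_i = (n_i/n_T)P, Kp = p_C / (p_E^2).
This yields a degree-2 equation in X; solving on (0,1), X = 0.315.
Then n_C = 0.157, n_T = 0.843, so y_C = 0.187.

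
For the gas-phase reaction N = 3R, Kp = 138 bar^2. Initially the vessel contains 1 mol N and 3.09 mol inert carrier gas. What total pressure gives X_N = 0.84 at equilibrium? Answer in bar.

Basis: 1 mol N initially; let X = conversion of N. Extent ξ = X.
Mole table: n_N = 1 − X; n_R = 3X; n_I = 3.09 (inert).
Total moles n_T = 4.09 + 2X.
Kp = p_R^3 / (p_N) with p_i = (n_i/n_T)·P.
At X = 0.84: the mole-fraction product g(X) = Π y_i^ν_i = 3.004. Since Kp = g(X)·P^{2}, P = (Kp/g)^(1/2) = (138/3.004)^(1/2) = 6.78 bar.

P = 6.78 bar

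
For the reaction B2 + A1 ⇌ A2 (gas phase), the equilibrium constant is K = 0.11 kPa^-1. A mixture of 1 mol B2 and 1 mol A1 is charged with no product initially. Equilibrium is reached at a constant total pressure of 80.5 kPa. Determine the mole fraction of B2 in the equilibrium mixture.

y_B2 = 0.242

Take 1 mol B2 as basis and let X be its fractional conversion, so ξ = X.
Moles: n_B2 = 1 − X; n_A1 = 1 − X; n_A2 = X.
Total moles n_T = 2 − X.
y_i = n_i/n_T, p_i = y_i·P. K = p_A2 / (p_B2 p_A1).
Equating to 0.11 kPa^-1 and solving on 0 < X < 1: X = 0.681.
Then n_B2 = 0.319, n_T = 1.32, so y_B2 = 0.242.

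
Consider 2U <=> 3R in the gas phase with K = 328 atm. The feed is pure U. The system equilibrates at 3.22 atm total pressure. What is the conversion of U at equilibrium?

X = 0.876

Let X = conversion of U (basis 1 mol U); extent of reaction ξ = 0.5X.
At extent ξ: n_U = 1 − X; n_R = 1.5X.
Summing: n_T = 1 + 0.5X.
Mole fractions y_i = n_i/n_T; K = p_R^3 / (p_U^2) with p_i = y_i·P.
Substituting and setting equal to 328 atm gives a polynomial in X; the root in (0,1) is X = 0.876.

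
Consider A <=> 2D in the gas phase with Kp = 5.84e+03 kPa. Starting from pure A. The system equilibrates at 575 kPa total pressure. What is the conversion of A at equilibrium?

Let X = conversion of A (basis 1 mol A); extent of reaction ξ = X.
At extent ξ: n_A = 1 − X; n_D = 2X.
Summing: n_T = 1 + X.
Mole fractions y_i = n_i/n_T; Kp = p_D^2 / (p_A) with p_i = y_i·P.
Setting this equal to 5.84e+03 kPa and taking the physical root (0 < X < 1) gives X = 0.847.

X = 0.847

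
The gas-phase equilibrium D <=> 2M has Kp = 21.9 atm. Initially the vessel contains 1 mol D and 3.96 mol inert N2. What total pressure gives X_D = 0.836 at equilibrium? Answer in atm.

P = 7.45 atm

Basis: 1 mol D initially; let X = conversion of D. Extent ξ = X.
Moles: n_D = 1 − X; n_M = 2X; n_I = 3.96 (inert).
Total moles n_T = 4.96 + X.
Kp = p_M^2 / (p_D) with p_i = (n_i/n_T)·P.
At X = 0.836: the mole-fraction product g(X) = Π y_i^ν_i = 2.941. Since Kp = g(X)·P^{1}, P = (Kp/g)^(1/1) = (21.9/2.941)^(1/1) = 7.45 atm.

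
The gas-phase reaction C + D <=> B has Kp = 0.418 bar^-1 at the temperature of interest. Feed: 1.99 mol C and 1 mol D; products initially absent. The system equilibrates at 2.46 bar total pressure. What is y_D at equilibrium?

Take 1 mol D as basis and let X be its fractional conversion, so ξ = X.
At extent ξ: n_C = 1.99 − X; n_D = 1 − X; n_B = X.
n_T = Σnᵢ = 2.99 − X.
y_i = n_i/n_T, p_i = y_i·P. Kp = p_B / (p_C p_D).
This yields a degree-2 equation in X; solving on (0,1), X = 0.388.
Then n_D = 0.612, n_T = 2.6, so y_D = 0.235.

y_D = 0.235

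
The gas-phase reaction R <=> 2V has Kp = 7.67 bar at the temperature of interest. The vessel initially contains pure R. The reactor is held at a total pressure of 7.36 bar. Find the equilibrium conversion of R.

Basis: 1 mol R initially; let X = conversion of R. Extent ξ = X.
At extent ξ: n_R = 1 − X; n_V = 2X.
Total moles n_T = 1 + X.
Mole fractions y_i = n_i/n_T; Kp = p_V^2 / (p_R) with p_i = y_i·P.
This yields a degree-2 equation in X; solving on (0,1), X = 0.455.

X = 0.455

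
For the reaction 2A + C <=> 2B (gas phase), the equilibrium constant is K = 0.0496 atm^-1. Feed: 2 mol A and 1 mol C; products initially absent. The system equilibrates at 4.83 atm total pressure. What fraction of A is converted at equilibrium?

X = 0.207

Take 2 mol A as basis and let X be its fractional conversion, so ξ = X.
Species balance: n_A = 2 − 2X; n_C = 1 − X; n_B = 2X.
n_T = Σnᵢ = 3 − X.
y_i = n_i/n_T, p_i = y_i·P. K = p_B^2 / (p_A^2 p_C).
Equating to 0.0496 atm^-1 and solving on 0 < X < 1: X = 0.207.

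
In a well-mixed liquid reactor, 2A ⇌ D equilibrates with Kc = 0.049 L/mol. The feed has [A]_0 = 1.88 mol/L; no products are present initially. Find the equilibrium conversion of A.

X = 0.137

Let X = conversion of A; extent ξ = 1.88X/2 mol/L.
Concentrations: [A] = 1.88 − 1.88X; [D] = 0.94X.
Kc = [D] / ([A]^2).
Solving Kc = 0.049 for X ∈ (0,1): X = 0.137.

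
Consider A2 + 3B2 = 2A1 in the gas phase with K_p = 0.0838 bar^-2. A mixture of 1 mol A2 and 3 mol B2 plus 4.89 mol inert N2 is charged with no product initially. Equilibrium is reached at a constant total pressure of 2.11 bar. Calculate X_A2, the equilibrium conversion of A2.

X = 0.137

Let X = conversion of A2 (basis 1 mol A2); extent of reaction ξ = X.
At extent ξ: n_A2 = 1 − X; n_B2 = 3 − 3X; n_A1 = 2X; n_I = 4.89 (inert).
n_T = Σnᵢ = 8.89 − 2X.
Mole fractions y_i = n_i/n_T; K_p = p_A1^2 / (p_A2 p_B2^3) with p_i = y_i·P.
Substituting and setting equal to 0.0838 bar^-2 gives a polynomial in X; the root in (0,1) is X = 0.137.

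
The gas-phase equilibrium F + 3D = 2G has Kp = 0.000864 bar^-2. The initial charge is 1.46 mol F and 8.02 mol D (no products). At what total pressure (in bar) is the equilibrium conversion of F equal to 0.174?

P = 7.22 bar

Let X = conversion of F (basis 1.46 mol F); extent of reaction ξ = 1.46X.
Moles: n_F = 1.46 − 1.46X; n_D = 8.02 − 4.38X; n_G = 2.92X.
Summing: n_T = 9.48 − 2.92X.
Kp = p_G^2 / (p_F p_D^3) with p_i = (n_i/n_T)·P.
At X = 0.174: the mole-fraction product g(X) = Π y_i^ν_i = 0.04507. Since Kp = g(X)·P^{-2}, P = (g/Kp)^(1/2) = (0.04507/0.000864)^(1/2) = 7.22 bar.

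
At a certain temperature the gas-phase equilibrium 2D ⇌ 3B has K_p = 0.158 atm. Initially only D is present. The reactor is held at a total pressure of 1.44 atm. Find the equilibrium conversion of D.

X = 0.270

Let X = conversion of D (basis 1 mol D); extent of reaction ξ = 0.5X.
Species balance: n_D = 1 − X; n_B = 1.5X.
Summing: n_T = 1 + 0.5X.
Mole fractions y_i = n_i/n_T; K_p = p_B^3 / (p_D^2) with p_i = y_i·P.
Setting this equal to 0.158 atm and taking the physical root (0 < X < 1) gives X = 0.270.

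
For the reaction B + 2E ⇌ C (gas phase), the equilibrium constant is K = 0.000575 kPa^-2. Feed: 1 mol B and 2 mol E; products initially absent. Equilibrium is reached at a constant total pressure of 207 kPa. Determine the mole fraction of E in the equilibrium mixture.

Take 1 mol B as basis and let X be its fractional conversion, so ξ = X.
Moles: n_B = 1 − X; n_E = 2 − 2X; n_C = X.
Summing: n_T = 3 − 2X.
Mole fractions y_i = n_i/n_T; K = p_C / (p_B p_E^2) with p_i = y_i·P.
Setting this equal to 0.000575 kPa^-2 and taking the physical root (0 < X < 1) gives X = 0.741.
Then n_E = 0.517, n_T = 1.52, so y_E = 0.341.

y_E = 0.341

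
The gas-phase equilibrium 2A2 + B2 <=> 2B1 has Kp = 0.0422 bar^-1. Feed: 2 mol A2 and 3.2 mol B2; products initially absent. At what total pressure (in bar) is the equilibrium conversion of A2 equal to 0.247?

P = 4.28 bar

Basis: 2 mol A2 initially; let X = conversion of A2. Extent ξ = X.
Mole table: n_A2 = 2 − 2X; n_B2 = 3.2 − X; n_B1 = 2X.
n_T = Σnᵢ = 5.2 − X.
Kp = p_B1^2 / (p_A2^2 p_B2) with p_i = (n_i/n_T)·P.
At X = 0.247: the mole-fraction product g(X) = Π y_i^ν_i = 0.1805. Since Kp = g(X)·P^{-1}, P = (g/Kp)^(1/1) = (0.1805/0.0422)^(1/1) = 4.28 bar.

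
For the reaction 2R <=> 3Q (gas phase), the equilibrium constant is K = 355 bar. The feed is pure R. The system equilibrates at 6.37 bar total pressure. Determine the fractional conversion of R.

X = 0.841

Take 1 mol R as basis and let X be its fractional conversion, so ξ = 0.5X.
Moles: n_R = 1 − X; n_Q = 1.5X.
Total moles n_T = 1 + 0.5X.
y_i = n_i/n_T, p_i = y_i·P. K = p_Q^3 / (p_R^2).
This yields a degree-3 equation in X; solving on (0,1), X = 0.841.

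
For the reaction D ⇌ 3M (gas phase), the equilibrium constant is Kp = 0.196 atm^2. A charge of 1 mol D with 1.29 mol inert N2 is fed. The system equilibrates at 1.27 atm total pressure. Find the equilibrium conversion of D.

Take 1 mol D as basis and let X be its fractional conversion, so ξ = X.
At extent ξ: n_D = 1 − X; n_M = 3X; n_I = 1.29 (inert).
Total moles n_T = 2.29 + 2X.
With p_i = (n_i/n_T)P, Kp = p_M^3 / (p_D).
This yields a degree-3 equation in X; solving on (0,1), X = 0.297.

X = 0.297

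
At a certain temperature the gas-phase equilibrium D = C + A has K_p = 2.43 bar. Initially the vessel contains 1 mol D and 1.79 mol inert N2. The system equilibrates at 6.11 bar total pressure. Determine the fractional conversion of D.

X = 0.672

Let X = conversion of D (basis 1 mol D); extent of reaction ξ = X.
Moles: n_D = 1 − X; n_C = X; n_A = X; n_I = 1.79 (inert).
Summing: n_T = 2.79 + X.
y_i = n_i/n_T, p_i = y_i·P. K_p = p_C p_A / (p_D).
This yields a degree-2 equation in X; solving on (0,1), X = 0.672.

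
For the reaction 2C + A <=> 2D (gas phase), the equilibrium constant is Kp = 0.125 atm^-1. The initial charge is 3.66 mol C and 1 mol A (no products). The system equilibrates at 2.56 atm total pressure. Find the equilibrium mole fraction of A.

y_A = 0.154

Take 1 mol A as basis and let X be its fractional conversion, so ξ = X.
Mole table: n_C = 3.66 − 2X; n_A = 1 − X; n_D = 2X.
Summing: n_T = 4.66 − X.
Mole fractions y_i = n_i/n_T; Kp = p_D^2 / (p_C^2 p_A) with p_i = y_i·P.
This yields a degree-3 equation in X; solving on (0,1), X = 0.333.
Then n_A = 0.667, n_T = 4.33, so y_A = 0.154.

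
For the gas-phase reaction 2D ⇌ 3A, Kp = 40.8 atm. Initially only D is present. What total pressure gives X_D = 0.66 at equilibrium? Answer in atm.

P = 6.46 atm

Take 1 mol D as basis and let X be its fractional conversion, so ξ = 0.5X.
Mole table: n_D = 1 − X; n_A = 1.5X.
Summing: n_T = 1 + 0.5X.
Kp = p_A^3 / (p_D^2) with p_i = (n_i/n_T)·P.
At X = 0.66: the mole-fraction product g(X) = Π y_i^ν_i = 6.311. Since Kp = g(X)·P^{1}, P = (Kp/g)^(1/1) = (40.8/6.311)^(1/1) = 6.46 atm.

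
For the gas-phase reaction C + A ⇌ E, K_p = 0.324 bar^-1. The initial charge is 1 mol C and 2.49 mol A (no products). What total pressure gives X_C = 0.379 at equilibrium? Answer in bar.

Take 1 mol C as basis and let X be its fractional conversion, so ξ = X.
Mole table: n_C = 1 − X; n_A = 2.49 − X; n_E = X.
Total moles n_T = 3.49 − X.
K_p = p_E / (p_C p_A) with p_i = (n_i/n_T)·P.
At X = 0.379: the mole-fraction product g(X) = Π y_i^ν_i = 0.8994. Since K_p = g(X)·P^{-1}, P = (g/K_p)^(1/1) = (0.8994/0.324)^(1/1) = 2.78 bar.

P = 2.78 bar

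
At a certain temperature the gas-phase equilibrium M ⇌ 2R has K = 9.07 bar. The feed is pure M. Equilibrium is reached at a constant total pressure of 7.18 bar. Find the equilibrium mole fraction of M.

y_M = 0.342

Let X = conversion of M (basis 1 mol M); extent of reaction ξ = X.
Species balance: n_M = 1 − X; n_R = 2X.
Summing: n_T = 1 + X.
With p_i = (n_i/n_T)P, K = p_R^2 / (p_M).
Setting this equal to 9.07 bar and taking the physical root (0 < X < 1) gives X = 0.490.
Then n_M = 0.51, n_T = 1.49, so y_M = 0.342.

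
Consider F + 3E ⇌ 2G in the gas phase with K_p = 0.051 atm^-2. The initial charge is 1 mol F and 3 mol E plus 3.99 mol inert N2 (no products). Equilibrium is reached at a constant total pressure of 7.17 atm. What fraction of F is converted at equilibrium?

X = 0.288

Take 1 mol F as basis and let X be its fractional conversion, so ξ = X.
At extent ξ: n_F = 1 − X; n_E = 3 − 3X; n_G = 2X; n_I = 3.99 (inert).
Summing: n_T = 7.99 − 2X.
Mole fractions y_i = n_i/n_T; K_p = p_G^2 / (p_F p_E^3) with p_i = y_i·P.
Setting this equal to 0.051 atm^-2 and taking the physical root (0 < X < 1) gives X = 0.288.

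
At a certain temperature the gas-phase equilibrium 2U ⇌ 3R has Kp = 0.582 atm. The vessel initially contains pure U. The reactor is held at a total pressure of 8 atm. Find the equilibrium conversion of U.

X = 0.241

Take 1 mol U as basis and let X be its fractional conversion, so ξ = 0.5X.
Species balance: n_U = 1 − X; n_R = 1.5X.
Total moles n_T = 1 + 0.5X.
With p_i = (n_i/n_T)P, Kp = p_R^3 / (p_U^2).
Setting this equal to 0.582 atm and taking the physical root (0 < X < 1) gives X = 0.241.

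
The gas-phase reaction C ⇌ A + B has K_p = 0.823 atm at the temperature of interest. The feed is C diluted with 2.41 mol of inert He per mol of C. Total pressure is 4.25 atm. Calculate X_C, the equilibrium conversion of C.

Basis: 1 mol C initially; let X = conversion of C. Extent ξ = X.
Mole table: n_C = 1 − X; n_A = X; n_B = X; n_I = 2.41 (inert).
Summing: n_T = 3.41 + X.
y_i = n_i/n_T, p_i = y_i·P. K_p = p_A p_B / (p_C).
Substituting and setting equal to 0.823 atm gives a polynomial in X; the root in (0,1) is X = 0.574.

X = 0.574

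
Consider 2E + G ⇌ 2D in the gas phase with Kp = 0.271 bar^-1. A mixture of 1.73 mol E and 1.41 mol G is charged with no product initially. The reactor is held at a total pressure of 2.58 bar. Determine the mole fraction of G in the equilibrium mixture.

y_G = 0.391

Let X = conversion of E (basis 1.73 mol E); extent of reaction ξ = 0.865X.
At extent ξ: n_E = 1.73 − 1.73X; n_G = 1.41 − 0.865X; n_D = 1.73X.
Summing: n_T = 3.14 − 0.865X.
With p_i = (n_i/n_T)P, Kp = p_D^2 / (p_E^2 p_G).
Setting this equal to 0.271 bar^-1 and taking the physical root (0 < X < 1) gives X = 0.343.
Then n_G = 1.11, n_T = 2.84, so y_G = 0.391.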